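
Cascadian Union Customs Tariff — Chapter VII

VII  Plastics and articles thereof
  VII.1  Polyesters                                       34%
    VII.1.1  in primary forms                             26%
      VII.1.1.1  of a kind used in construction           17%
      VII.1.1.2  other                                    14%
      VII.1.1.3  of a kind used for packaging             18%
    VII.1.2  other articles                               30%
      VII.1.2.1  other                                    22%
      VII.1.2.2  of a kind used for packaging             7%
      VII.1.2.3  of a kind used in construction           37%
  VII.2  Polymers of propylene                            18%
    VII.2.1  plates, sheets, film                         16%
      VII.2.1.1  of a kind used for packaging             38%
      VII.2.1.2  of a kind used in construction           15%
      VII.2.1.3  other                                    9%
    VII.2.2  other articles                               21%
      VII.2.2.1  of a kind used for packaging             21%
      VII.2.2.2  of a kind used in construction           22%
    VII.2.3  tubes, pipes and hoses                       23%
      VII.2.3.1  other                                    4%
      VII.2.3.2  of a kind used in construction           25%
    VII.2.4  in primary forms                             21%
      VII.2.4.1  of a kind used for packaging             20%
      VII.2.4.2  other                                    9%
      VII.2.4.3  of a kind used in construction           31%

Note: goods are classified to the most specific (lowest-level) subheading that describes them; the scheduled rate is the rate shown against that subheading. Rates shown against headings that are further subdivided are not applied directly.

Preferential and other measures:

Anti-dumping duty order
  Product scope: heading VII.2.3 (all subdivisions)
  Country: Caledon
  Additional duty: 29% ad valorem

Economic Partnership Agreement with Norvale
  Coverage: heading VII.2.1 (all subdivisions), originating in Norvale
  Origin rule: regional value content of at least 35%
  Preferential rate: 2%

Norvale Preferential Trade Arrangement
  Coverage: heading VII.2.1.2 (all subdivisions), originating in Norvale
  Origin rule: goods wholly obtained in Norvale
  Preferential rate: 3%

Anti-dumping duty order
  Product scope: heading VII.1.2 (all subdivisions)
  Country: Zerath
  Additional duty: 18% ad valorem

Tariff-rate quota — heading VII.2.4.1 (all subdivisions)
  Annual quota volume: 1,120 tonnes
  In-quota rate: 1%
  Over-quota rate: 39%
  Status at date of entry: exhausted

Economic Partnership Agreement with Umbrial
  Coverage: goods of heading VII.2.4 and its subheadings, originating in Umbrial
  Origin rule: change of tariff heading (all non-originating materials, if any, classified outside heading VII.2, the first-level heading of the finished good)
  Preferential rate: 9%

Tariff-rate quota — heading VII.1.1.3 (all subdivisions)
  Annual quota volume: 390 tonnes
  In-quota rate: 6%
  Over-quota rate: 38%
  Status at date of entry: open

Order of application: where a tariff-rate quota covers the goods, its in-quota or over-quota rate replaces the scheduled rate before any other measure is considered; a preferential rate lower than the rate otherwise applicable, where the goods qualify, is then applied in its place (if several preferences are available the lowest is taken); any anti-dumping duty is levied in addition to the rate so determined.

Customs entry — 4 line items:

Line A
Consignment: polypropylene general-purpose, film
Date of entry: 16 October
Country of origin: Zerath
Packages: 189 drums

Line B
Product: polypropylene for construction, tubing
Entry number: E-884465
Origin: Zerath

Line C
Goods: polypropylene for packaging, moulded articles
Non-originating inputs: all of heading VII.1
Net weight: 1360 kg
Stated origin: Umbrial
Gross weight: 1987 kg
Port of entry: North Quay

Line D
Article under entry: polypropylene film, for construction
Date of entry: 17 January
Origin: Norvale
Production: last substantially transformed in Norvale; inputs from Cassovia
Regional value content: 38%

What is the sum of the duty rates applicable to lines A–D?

57%

Line A: polypropylene → VII.2; film → VII.2.1; general-purpose → VII.2.1.3. Scheduled 9%. No special measure applies. → 9%.
Line B: polypropylene → VII.2; tubing → VII.2.3; for construction → VII.2.3.2. Scheduled 25%. No special measure applies. → 25%.
Line C: polypropylene → VII.2; moulded articles → VII.2.2; for packaging → VII.2.2.1. Scheduled 21%. Umbrial agreement on VII.2.4: VII.2.2.1 not covered. → 21%.
Line D: polypropylene → VII.2; film → VII.2.1; for construction → VII.2.1.2. Scheduled 15%. Norvale agreement on VII.2.1: RVC ≥ 35% → 2% available; Norvale agreement on VII.2.1.2: not wholly obtained; preferential 2%. → 2%.
Sum: 9% + 25% + 21% + 2% = 57%.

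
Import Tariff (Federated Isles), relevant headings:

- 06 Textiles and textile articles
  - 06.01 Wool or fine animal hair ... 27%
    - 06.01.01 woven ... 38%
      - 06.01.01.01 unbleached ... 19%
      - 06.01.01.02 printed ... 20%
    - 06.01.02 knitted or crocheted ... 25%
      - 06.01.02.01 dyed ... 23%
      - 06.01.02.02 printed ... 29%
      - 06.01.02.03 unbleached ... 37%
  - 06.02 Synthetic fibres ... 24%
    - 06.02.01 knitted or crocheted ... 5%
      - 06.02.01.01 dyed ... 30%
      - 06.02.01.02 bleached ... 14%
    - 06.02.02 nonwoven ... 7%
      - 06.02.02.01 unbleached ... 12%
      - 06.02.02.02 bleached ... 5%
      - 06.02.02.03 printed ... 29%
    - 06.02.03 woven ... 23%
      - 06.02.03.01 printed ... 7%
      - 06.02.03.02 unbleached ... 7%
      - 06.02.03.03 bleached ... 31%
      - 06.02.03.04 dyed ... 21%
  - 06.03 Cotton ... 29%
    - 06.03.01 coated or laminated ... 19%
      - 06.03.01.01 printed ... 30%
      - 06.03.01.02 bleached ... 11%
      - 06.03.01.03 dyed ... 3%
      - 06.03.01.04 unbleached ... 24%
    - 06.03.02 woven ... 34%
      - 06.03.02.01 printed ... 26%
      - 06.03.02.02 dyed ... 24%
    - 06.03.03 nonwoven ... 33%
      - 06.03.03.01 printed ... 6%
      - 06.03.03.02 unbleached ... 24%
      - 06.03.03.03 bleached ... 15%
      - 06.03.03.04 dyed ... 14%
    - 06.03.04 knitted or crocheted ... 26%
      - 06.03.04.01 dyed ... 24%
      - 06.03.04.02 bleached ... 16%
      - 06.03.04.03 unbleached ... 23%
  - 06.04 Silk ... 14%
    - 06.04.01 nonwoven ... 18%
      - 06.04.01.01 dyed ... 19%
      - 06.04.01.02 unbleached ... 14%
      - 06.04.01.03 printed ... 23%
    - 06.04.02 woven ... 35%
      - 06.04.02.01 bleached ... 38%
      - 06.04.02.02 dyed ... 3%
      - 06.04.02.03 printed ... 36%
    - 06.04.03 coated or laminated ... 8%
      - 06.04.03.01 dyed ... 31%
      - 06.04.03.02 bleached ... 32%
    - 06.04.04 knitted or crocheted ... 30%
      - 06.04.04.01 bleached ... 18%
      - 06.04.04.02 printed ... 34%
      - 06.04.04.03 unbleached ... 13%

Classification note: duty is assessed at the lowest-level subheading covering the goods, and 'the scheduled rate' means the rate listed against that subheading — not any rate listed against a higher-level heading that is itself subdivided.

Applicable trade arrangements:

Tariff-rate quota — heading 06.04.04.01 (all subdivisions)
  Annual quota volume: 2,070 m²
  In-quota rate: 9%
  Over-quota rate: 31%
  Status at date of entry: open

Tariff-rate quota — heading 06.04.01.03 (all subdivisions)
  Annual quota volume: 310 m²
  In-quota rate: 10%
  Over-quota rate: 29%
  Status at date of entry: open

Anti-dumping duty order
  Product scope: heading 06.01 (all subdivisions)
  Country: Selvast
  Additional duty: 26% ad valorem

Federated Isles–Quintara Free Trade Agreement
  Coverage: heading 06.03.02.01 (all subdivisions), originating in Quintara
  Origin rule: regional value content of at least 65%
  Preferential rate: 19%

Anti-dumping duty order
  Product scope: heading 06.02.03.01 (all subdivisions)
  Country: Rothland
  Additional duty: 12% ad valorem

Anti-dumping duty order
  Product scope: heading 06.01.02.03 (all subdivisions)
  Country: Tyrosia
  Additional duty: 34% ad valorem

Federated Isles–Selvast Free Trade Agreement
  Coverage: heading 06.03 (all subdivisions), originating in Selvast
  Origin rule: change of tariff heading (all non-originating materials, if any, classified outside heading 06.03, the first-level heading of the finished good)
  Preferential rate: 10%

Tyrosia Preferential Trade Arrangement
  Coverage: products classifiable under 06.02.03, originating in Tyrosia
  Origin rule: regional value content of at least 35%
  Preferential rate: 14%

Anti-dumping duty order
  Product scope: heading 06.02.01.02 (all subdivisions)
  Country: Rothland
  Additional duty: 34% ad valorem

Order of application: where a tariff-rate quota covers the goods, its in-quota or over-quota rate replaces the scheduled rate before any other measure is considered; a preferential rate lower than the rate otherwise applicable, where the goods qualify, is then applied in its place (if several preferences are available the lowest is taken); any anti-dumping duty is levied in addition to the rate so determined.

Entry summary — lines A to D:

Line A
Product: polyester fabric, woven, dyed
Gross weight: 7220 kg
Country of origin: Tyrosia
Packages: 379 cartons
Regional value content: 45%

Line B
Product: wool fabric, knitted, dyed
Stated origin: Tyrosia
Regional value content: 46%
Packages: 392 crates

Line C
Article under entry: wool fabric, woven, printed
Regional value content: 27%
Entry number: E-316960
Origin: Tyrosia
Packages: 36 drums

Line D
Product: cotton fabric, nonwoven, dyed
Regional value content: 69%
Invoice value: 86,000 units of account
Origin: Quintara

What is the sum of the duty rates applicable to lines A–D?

Line A: polyester → 06.02; woven → 06.02.03; dyed → 06.02.03.04. Scheduled 21%. Tyrosia agreement on 06.02.03: RVC ≥ 35% → 14% available; preferential 14%. → 14%.
Line B: wool → 06.01; knitted → 06.01.02; dyed → 06.01.02.01. Scheduled 23%. Tyrosia agreement on 06.02.03: 06.01.02.01 not covered. → 23%.
Line C: wool → 06.01; woven → 06.01.01; printed → 06.01.01.02. Scheduled 20%. Tyrosia agreement on 06.02.03: 06.01.01.02 not covered. → 20%.
Line D: cotton → 06.03; nonwoven → 06.03.03; dyed → 06.03.03.04. Scheduled 14%. Quintara agreement on 06.03.02.01: 06.03.03.04 not covered. → 14%.
Sum: 14% + 23% + 20% + 14% = 71%.

71%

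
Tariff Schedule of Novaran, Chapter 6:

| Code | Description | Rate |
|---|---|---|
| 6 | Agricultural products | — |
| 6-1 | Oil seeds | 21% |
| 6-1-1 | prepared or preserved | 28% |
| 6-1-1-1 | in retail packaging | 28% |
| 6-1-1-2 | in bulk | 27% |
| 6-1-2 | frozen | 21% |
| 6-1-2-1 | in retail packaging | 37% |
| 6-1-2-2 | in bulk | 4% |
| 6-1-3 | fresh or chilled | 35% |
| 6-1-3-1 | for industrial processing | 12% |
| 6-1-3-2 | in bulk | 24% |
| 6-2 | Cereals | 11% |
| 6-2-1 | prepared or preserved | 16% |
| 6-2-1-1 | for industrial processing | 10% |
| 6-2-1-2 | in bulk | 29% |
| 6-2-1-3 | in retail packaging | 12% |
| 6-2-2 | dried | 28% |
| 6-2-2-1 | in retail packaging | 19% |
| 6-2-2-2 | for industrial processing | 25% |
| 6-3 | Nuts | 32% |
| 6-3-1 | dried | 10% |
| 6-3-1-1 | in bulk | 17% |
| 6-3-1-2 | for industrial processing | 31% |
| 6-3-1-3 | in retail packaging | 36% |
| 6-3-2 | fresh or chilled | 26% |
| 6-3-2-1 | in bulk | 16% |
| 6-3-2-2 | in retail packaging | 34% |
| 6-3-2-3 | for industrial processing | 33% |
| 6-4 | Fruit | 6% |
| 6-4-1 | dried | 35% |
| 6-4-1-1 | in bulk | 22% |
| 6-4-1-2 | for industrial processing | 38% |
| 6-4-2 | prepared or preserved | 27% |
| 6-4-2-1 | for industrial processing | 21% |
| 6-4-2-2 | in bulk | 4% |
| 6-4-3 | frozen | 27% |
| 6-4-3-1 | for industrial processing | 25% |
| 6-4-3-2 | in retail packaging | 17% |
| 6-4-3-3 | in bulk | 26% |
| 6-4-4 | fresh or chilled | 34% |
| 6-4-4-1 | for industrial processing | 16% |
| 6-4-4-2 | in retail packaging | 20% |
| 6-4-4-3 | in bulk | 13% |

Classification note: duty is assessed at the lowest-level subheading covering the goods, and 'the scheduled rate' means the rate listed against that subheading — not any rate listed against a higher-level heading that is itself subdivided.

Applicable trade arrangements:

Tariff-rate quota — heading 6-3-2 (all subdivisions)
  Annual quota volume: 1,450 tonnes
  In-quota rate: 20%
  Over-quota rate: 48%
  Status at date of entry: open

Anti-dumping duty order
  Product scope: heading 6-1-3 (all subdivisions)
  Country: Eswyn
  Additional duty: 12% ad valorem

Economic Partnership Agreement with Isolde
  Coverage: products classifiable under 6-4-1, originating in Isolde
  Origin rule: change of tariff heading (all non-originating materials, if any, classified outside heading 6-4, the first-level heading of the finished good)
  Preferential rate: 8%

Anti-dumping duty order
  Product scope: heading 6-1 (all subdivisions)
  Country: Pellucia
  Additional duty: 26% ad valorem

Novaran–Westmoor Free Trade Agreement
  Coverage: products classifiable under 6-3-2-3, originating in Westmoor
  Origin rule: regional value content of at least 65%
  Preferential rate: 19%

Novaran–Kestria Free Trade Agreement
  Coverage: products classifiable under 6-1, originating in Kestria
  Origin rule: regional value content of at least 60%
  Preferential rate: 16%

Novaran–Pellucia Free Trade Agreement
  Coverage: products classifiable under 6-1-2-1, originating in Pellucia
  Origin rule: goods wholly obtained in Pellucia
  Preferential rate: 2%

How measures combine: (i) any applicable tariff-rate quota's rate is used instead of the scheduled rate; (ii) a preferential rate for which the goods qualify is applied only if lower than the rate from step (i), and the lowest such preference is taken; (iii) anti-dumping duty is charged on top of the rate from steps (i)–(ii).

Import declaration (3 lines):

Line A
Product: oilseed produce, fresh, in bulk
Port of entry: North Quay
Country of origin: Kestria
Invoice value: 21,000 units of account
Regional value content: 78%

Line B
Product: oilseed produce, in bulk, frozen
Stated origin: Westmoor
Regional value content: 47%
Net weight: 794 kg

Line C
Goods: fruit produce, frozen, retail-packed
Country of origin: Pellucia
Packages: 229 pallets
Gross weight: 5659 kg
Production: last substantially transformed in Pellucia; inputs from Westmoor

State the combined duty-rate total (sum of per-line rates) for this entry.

Line A: oilseed → 6-1; fresh → 6-1-3; in bulk → 6-1-3-2. Scheduled 24%. Kestria agreement on 6-1: RVC ≥ 60% → 16% available; preferential 16%. → 16%.
Line B: oilseed → 6-1; frozen → 6-1-2; in bulk → 6-1-2-2. Scheduled 4%. Westmoor agreement on 6-3-2-3: 6-1-2-2 not covered. → 4%.
Line C: fruit → 6-4; frozen → 6-4-3; retail-packed → 6-4-3-2. Scheduled 17%. Pellucia agreement on 6-1-2-1: 6-4-3-2 not covered. → 17%.
Sum: 16% + 4% + 17% = 37%.

37%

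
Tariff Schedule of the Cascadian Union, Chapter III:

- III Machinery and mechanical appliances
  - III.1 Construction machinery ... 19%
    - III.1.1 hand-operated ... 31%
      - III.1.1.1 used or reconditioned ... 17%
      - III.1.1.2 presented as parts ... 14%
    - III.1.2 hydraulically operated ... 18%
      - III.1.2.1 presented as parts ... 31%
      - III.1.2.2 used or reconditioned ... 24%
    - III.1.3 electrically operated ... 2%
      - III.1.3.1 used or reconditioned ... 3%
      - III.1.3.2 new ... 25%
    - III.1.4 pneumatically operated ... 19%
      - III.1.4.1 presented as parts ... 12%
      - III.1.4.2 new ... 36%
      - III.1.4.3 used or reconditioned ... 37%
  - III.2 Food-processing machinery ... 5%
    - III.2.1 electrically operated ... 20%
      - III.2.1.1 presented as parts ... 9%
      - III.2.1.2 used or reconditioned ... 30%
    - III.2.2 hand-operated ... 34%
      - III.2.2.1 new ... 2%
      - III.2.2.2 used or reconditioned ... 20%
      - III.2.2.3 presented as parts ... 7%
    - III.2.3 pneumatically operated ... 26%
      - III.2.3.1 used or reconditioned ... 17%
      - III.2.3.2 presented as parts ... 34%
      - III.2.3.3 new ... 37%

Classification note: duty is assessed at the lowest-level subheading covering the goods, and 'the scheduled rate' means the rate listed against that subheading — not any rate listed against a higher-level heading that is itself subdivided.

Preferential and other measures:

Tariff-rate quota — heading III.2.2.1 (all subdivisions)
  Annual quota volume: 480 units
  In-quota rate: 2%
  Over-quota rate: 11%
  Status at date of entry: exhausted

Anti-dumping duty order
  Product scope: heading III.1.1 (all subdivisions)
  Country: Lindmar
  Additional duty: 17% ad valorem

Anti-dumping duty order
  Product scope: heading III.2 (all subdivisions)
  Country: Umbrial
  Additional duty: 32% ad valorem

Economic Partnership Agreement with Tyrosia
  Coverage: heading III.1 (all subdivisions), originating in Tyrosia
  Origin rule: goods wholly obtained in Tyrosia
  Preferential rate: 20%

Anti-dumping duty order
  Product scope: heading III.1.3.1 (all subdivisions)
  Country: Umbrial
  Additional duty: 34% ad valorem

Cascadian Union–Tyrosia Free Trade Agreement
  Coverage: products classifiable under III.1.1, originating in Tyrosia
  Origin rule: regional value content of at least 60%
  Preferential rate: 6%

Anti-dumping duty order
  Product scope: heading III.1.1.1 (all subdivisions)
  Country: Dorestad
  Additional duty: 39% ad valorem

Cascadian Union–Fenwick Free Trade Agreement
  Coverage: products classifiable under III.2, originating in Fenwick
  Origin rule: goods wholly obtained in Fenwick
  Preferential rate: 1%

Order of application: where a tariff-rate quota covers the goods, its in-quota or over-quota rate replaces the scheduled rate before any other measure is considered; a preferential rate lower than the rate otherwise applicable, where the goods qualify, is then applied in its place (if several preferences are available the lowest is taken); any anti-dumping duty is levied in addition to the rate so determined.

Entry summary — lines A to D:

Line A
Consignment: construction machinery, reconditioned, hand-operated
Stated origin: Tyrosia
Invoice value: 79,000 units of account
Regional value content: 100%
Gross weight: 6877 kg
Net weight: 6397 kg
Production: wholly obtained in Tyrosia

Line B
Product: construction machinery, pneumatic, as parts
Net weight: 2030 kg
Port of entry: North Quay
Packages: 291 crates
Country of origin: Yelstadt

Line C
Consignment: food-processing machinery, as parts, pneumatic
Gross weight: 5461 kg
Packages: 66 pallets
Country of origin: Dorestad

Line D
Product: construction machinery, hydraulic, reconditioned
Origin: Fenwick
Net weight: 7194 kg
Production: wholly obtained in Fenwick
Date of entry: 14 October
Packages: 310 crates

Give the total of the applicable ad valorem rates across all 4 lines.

Line A: construction → III.1; hand-operated → III.1.1; reconditioned → III.1.1.1. Scheduled 17%. Tyrosia agreement on III.1: wholly obtained → 20% available; Tyrosia agreement on III.1.1: RVC ≥ 60% → 6% available; preferential 6%. → 6%.
Line B: construction → III.1; pneumatic → III.1.4; as parts → III.1.4.1. Scheduled 12%. No special measure applies. → 12%.
Line C: food-processing → III.2; pneumatic → III.2.3; as parts → III.2.3.2. Scheduled 34%. No special measure applies. → 34%.
Line D: construction → III.1; hydraulic → III.1.2; reconditioned → III.1.2.2. Scheduled 24%. Fenwick agreement on III.2: III.1.2.2 not covered. → 24%.
Sum: 6% + 12% + 34% + 24% = 76%.

76%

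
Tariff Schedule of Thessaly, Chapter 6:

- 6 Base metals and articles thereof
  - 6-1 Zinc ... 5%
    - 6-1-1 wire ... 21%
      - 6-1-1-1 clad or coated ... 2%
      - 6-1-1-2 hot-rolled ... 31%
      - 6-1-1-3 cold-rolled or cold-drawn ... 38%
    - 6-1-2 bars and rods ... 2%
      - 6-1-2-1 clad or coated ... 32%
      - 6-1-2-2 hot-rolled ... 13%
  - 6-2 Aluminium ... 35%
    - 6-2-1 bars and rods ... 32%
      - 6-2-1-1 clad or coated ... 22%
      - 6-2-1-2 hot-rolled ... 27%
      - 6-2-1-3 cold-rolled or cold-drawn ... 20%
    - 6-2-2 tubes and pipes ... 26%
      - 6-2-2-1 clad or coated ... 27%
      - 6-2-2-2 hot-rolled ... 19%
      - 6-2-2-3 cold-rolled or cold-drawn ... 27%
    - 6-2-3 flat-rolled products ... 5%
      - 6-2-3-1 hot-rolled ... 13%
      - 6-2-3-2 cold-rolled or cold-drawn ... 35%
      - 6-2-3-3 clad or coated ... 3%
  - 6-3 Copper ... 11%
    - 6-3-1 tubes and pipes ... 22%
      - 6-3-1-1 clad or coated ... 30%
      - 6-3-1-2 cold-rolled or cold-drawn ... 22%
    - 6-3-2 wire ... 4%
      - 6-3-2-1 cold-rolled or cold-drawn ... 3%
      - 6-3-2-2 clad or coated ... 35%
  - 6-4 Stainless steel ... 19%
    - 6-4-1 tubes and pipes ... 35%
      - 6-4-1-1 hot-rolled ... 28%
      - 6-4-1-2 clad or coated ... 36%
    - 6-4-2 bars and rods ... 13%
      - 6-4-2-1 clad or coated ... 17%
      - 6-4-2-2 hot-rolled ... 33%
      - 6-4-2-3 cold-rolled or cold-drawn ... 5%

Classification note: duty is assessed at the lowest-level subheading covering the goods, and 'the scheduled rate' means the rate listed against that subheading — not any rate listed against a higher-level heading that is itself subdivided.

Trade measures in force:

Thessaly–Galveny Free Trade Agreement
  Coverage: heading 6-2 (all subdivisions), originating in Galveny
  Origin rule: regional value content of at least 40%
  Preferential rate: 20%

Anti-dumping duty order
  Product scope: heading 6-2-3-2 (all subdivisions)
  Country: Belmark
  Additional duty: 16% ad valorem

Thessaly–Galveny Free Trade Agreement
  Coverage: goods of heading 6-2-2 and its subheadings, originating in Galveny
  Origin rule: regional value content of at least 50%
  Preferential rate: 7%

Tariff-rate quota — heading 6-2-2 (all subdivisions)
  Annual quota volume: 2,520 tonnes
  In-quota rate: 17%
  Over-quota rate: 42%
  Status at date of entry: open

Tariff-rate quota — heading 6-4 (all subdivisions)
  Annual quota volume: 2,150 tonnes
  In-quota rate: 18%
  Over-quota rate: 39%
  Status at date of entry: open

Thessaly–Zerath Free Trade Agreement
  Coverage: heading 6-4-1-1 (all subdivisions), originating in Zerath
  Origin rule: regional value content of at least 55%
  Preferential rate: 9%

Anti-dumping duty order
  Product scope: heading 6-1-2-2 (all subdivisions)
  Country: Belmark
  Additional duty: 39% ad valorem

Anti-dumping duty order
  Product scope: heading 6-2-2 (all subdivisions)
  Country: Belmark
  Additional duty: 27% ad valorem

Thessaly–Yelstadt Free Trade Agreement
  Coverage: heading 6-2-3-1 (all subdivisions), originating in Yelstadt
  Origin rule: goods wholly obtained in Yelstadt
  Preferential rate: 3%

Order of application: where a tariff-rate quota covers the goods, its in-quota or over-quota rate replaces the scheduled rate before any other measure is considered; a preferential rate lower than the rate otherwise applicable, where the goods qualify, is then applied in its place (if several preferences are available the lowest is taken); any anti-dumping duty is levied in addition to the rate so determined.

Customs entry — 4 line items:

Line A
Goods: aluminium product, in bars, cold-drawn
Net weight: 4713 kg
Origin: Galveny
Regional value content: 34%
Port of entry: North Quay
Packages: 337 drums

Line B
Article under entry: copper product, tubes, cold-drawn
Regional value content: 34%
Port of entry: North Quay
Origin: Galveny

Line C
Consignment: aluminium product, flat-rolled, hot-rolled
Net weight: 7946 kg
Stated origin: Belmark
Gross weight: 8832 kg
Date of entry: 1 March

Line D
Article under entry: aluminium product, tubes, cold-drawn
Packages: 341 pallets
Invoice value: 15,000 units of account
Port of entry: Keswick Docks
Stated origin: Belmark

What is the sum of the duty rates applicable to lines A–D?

Line A: aluminium → 6-2; in bars → 6-2-1; cold-drawn → 6-2-1-3. Scheduled 20%. Galveny agreement on 6-2: RVC < 40%; Galveny agreement on 6-2-2: 6-2-1-3 not covered. → 20%.
Line B: copper → 6-3; tubes → 6-3-1; cold-drawn → 6-3-1-2. Scheduled 22%. Galveny agreement on 6-2: 6-3-1-2 not covered; Galveny agreement on 6-2-2: 6-3-1-2 not covered. → 22%.
Line C: aluminium → 6-2; flat-rolled → 6-2-3; hot-rolled → 6-2-3-1. Scheduled 13%. No special measure applies. → 13%.
Line D: aluminium → 6-2; tubes → 6-2-2; cold-drawn → 6-2-2-3. Scheduled 27%. quota on 6-2-2 open → in-quota 17%; anti-dumping (Belmark, 6-2-2): +27%; total 17% + 27% = 44%. → 44%.
Sum: 20% + 22% + 13% + 44% = 99%.

99%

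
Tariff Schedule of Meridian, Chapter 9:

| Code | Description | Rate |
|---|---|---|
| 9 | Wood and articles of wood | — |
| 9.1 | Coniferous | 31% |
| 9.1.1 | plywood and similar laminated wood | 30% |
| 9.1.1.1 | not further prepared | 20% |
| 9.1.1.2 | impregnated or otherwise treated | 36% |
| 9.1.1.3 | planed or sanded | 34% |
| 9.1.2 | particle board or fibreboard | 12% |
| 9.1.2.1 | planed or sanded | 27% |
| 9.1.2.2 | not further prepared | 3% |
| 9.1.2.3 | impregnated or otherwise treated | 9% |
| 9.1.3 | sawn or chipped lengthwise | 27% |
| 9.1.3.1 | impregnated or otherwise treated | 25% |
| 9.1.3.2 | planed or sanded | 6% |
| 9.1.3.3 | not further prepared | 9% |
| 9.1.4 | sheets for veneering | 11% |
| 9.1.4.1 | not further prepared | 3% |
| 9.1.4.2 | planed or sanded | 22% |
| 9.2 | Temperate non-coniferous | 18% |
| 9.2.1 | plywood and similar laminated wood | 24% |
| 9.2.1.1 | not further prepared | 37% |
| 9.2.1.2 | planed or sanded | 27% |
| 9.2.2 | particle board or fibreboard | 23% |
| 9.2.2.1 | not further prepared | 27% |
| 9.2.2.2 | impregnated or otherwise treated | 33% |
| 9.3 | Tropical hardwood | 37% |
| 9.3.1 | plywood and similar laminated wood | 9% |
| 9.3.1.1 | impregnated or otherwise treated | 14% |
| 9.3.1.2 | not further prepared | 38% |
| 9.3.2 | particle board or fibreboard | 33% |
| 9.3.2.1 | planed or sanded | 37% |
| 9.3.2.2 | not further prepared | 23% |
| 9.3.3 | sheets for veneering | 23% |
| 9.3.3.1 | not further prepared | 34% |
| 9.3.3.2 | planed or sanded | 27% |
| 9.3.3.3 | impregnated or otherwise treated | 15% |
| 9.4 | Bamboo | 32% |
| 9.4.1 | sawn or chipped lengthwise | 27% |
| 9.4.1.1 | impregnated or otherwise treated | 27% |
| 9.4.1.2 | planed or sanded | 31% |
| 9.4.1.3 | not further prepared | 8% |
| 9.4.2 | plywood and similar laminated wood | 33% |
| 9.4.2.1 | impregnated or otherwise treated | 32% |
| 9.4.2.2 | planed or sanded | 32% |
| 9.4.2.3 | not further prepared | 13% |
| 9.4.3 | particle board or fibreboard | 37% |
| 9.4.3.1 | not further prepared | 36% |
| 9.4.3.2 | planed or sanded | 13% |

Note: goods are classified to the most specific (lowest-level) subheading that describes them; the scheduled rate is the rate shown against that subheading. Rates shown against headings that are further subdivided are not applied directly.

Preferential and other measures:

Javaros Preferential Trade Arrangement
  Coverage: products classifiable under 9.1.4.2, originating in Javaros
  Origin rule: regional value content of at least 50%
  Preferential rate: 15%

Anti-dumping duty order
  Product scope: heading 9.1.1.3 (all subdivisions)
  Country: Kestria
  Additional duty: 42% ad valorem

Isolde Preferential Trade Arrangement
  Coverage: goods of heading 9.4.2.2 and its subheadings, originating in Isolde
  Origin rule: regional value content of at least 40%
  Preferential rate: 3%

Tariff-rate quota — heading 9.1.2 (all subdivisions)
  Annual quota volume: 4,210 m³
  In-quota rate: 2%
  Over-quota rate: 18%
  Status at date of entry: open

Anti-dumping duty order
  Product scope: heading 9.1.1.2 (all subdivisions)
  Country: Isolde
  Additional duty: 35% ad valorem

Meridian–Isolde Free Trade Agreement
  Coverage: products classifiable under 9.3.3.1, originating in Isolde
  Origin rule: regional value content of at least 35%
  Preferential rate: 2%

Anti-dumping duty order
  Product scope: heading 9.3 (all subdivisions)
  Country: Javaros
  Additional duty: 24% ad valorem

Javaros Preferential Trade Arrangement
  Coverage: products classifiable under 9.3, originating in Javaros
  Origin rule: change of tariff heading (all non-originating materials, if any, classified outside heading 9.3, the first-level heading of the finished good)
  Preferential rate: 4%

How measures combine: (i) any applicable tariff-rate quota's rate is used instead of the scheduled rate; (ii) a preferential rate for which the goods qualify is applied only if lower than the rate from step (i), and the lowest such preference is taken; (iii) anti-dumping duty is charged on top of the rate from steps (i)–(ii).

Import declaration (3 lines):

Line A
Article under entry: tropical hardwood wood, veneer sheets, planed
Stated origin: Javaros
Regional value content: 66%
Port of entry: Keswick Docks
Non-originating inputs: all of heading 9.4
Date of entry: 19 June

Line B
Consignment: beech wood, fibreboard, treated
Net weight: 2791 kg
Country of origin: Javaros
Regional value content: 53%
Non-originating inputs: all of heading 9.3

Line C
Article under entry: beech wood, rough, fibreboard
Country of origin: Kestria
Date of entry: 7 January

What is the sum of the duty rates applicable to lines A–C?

Line A: tropical hardwood → 9.3; veneer sheets → 9.3.3; planed → 9.3.3.2. Scheduled 27%. Javaros agreement on 9.1.4.2: 9.3.3.2 not covered; Javaros agreement on 9.3: CTH met → 4% available; preferential 4%; anti-dumping (Javaros, 9.3): +24%; total 4% + 24% = 28%. → 28%.
Line B: beech → 9.2; fibreboard → 9.2.2; treated → 9.2.2.2. Scheduled 33%. Javaros agreement on 9.1.4.2: 9.2.2.2 not covered; Javaros agreement on 9.3: 9.2.2.2 not covered. → 33%.
Line C: beech → 9.2; fibreboard → 9.2.2; rough → 9.2.2.1. Scheduled 27%. No special measure applies. → 27%.
Sum: 28% + 33% + 27% = 88%.

88%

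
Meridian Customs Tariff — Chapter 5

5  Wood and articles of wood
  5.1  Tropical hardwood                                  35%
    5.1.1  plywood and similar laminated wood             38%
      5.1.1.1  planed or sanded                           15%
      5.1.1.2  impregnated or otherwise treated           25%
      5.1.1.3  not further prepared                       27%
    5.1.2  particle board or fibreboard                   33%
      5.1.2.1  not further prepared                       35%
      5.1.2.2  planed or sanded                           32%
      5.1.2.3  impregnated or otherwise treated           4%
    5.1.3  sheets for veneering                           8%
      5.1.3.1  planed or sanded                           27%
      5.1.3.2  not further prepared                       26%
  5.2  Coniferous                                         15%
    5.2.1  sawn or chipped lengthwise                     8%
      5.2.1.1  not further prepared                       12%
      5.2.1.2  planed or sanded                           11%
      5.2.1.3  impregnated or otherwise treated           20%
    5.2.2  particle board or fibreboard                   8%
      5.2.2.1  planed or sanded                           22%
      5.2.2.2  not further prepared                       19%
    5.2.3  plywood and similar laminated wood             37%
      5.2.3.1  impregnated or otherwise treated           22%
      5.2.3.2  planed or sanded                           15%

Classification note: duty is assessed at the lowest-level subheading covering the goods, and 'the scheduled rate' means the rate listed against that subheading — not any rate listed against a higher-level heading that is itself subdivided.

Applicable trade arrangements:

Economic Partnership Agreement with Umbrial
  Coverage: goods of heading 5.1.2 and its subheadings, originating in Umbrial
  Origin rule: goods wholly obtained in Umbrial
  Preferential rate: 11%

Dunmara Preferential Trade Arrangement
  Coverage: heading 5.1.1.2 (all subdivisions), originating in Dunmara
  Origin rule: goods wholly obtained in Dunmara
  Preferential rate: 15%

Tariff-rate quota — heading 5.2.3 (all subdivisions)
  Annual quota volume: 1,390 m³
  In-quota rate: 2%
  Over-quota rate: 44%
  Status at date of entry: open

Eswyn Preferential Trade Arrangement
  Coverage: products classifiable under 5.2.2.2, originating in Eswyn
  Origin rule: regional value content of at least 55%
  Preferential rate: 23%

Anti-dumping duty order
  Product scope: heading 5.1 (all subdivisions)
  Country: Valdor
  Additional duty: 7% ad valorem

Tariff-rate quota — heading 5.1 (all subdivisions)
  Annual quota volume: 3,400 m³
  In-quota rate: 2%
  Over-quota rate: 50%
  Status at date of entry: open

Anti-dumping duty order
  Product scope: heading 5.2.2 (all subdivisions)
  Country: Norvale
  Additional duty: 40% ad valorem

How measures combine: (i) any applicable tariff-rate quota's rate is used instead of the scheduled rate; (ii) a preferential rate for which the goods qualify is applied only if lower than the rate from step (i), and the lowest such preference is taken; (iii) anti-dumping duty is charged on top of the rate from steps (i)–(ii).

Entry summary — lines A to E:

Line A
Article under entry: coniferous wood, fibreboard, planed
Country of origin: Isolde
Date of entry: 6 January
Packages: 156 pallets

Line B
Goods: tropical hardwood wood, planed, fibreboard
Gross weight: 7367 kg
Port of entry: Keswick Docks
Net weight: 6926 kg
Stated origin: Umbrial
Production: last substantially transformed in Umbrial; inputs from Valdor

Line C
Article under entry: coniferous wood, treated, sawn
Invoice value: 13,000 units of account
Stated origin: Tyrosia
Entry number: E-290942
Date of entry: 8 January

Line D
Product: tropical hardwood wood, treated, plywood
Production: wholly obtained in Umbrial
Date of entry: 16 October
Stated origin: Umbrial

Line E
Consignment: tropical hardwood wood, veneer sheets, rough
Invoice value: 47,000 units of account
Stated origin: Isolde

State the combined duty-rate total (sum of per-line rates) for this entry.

48%

Line A: coniferous → 5.2; fibreboard → 5.2.2; planed → 5.2.2.1. Scheduled 22%. No special measure applies. → 22%.
Line B: tropical hardwood → 5.1; fibreboard → 5.1.2; planed → 5.1.2.2. Scheduled 32%. quota on 5.1 open → in-quota 2%; Umbrial agreement on 5.1.2: not wholly obtained. → 2%.
Line C: coniferous → 5.2; sawn → 5.2.1; treated → 5.2.1.3. Scheduled 20%. No special measure applies. → 20%.
Line D: tropical hardwood → 5.1; plywood → 5.1.1; treated → 5.1.1.2. Scheduled 25%. quota on 5.1 open → in-quota 2%; Umbrial agreement on 5.1.2: 5.1.1.2 not covered. → 2%.
Line E: tropical hardwood → 5.1; veneer sheets → 5.1.3; rough → 5.1.3.2. Scheduled 26%. quota on 5.1 open → in-quota 2%. → 2%.
Sum: 22% + 2% + 20% + 2% + 2% = 48%.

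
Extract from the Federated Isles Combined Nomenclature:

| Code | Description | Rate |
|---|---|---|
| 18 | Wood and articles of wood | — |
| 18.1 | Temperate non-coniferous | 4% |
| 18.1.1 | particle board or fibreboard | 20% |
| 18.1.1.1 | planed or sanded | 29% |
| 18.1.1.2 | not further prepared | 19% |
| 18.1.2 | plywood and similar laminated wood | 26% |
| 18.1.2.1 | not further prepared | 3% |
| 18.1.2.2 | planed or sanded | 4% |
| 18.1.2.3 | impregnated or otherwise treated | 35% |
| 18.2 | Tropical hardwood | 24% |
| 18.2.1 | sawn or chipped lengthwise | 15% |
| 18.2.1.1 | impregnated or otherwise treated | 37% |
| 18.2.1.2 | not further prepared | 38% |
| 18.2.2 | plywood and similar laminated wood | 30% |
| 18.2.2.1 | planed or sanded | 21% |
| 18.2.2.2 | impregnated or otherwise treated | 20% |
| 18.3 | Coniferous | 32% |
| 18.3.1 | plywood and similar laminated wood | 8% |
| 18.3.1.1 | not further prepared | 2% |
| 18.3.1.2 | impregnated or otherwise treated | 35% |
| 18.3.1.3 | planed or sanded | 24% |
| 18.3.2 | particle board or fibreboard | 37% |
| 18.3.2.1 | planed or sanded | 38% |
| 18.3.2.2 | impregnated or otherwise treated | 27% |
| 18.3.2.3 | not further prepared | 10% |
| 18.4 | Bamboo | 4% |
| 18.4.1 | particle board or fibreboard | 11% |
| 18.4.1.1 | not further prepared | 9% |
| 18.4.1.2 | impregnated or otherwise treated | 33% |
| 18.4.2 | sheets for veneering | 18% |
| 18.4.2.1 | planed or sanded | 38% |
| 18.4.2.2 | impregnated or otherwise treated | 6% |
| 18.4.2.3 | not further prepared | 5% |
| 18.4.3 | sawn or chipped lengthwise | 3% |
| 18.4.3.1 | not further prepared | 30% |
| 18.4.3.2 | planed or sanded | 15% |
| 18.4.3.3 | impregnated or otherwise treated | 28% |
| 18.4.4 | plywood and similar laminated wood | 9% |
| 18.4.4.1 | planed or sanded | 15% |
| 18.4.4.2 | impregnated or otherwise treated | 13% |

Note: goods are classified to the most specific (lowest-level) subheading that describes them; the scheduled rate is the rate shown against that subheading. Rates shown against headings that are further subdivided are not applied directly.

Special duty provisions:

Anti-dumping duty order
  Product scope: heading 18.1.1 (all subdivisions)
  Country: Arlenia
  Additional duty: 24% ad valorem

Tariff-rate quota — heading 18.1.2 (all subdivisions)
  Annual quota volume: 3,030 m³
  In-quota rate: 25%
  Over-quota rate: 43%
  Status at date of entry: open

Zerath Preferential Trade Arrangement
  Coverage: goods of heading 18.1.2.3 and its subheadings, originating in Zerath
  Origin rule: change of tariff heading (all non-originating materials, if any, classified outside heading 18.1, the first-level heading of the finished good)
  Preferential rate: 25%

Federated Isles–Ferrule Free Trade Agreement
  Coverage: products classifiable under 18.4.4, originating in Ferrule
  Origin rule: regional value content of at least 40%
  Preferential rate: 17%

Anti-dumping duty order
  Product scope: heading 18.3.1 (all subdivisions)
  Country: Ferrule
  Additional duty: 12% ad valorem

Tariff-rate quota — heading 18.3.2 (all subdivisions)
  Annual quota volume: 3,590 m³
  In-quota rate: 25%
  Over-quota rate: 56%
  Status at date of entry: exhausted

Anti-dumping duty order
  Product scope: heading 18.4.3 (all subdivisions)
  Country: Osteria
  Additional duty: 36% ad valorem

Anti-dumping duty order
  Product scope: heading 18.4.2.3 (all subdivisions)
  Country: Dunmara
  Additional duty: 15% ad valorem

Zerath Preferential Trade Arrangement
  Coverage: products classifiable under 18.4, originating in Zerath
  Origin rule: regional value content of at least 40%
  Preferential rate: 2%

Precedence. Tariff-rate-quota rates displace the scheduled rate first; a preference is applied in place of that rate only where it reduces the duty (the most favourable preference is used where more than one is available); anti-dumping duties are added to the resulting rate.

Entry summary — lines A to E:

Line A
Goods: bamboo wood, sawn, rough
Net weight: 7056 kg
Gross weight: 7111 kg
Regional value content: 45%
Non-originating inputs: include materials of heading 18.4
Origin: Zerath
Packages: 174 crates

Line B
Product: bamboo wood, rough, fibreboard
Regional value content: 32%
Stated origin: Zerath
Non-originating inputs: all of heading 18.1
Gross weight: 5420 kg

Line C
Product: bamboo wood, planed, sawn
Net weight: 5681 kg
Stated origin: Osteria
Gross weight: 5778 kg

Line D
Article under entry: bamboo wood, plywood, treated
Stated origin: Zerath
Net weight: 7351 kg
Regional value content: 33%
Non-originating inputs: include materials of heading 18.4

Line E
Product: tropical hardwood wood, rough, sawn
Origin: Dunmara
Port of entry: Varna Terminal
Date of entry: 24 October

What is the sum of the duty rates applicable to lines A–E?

113%

Line A: bamboo → 18.4; sawn → 18.4.3; rough → 18.4.3.1. Scheduled 30%. Zerath agreement on 18.1.2.3: 18.4.3.1 not covered; Zerath agreement on 18.4: RVC ≥ 40% → 2% available; preferential 2%. → 2%.
Line B: bamboo → 18.4; fibreboard → 18.4.1; rough → 18.4.1.1. Scheduled 9%. Zerath agreement on 18.1.2.3: 18.4.1.1 not covered; Zerath agreement on 18.4: RVC < 40%. → 9%.
Line C: bamboo → 18.4; sawn → 18.4.3; planed → 18.4.3.2. Scheduled 15%. anti-dumping (Osteria, 18.4.3): +36%; total 15% + 36% = 51%. → 51%.
Line D: bamboo → 18.4; plywood → 18.4.4; treated → 18.4.4.2. Scheduled 13%. Zerath agreement on 18.1.2.3: 18.4.4.2 not covered; Zerath agreement on 18.4: RVC < 40%. → 13%.
Line E: tropical hardwood → 18.2; sawn → 18.2.1; rough → 18.2.1.2. Scheduled 38%. No special measure applies. → 38%.
Sum: 2% + 9% + 51% + 13% + 38% = 113%.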